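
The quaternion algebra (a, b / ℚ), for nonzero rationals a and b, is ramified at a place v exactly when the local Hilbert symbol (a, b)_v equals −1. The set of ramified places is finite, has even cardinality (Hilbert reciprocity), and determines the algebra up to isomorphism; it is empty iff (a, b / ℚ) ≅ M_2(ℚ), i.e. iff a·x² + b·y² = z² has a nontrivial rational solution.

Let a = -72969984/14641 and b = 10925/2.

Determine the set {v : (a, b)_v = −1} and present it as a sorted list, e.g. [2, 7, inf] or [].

(a, b) ≡ (-391, 874) mod (ℚ^×)²; places V = {2, 3, 5, 11, 17, 19, 23, ∞}.
(a,b)_19: α=0, u≡13; β=1, v≡12 (mod 19); (13|19)=-1, (12|19)=-1; sign (−1)^0·-1^1·-1^0 = -1.
(a,b)_2: α=8, β=-1; u≡1, v≡5 (mod 8); ε(u)ε(v)=0·0, αω(v)=8·1, βω(u)=-1·0; sum ≡ 0  ⇒  +1.
(a,b)_17: α=1, u≡3; β=0, v≡14 (mod 17); (3|17)=-1, (14|17)=-1; sign (−1)^0·-1^0·-1^1 = -1.
(a,b)_∞: sgn(-391)=−, sgn(874)=+, so +1.
(a,b)_23: α=1, u≡8; β=1, v≡19 (mod 23); (8|23)=+1, (19|23)=-1; sign (−1)^1·+1^1·-1^1 = +1.
(a,b)_5: α=0, u≡1; β=2, v≡1 (mod 5); (1|5)=+1, (1|5)=+1; sign (−1)^0·+1^2·+1^0 = +1.
(a,b)_3: α=6, u≡2; β=0, v≡1 (mod 3); (2|3)=-1, (1|3)=+1; sign (−1)^0·-1^0·+1^6 = +1.
(a,b)_11: α=-4, u≡1; β=0, v≡1 (mod 11); (1|11)=+1, (1|11)=+1; sign (−1)^0·+1^0·+1^-4 = +1.
|Ram(-391, 874)| = 2, even; anisotropic at {17, 19}.

[17, 19]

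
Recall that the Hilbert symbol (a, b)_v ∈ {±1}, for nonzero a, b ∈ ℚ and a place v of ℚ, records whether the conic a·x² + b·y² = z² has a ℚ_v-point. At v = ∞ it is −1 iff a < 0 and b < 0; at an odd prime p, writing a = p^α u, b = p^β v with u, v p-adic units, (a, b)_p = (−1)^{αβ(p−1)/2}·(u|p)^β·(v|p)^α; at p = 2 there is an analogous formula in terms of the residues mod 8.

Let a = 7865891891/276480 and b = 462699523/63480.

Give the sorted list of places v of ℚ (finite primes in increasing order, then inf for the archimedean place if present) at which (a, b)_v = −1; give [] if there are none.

(a, b) ≡ (330, 5610) mod (ℚ^×)²; places V = {2, 3, 5, 11, 13, 17, 23, ∞}.
(a,b)_17: α=2, u≡14; β=1, v≡12 (mod 17); (14|17)=-1, (12|17)=-1; sign (−1)^0·-1^1·-1^2 = -1.
(a,b)_23: α=0, u≡3; β=-2, v≡21 (mod 23); (3|23)=+1, (21|23)=-1; sign (−1)^0·+1^-2·-1^0 = +1.
(a,b)_∞: sgn(330)=+, sgn(5610)=+, so +1.
(a,b)_13: α=2, u≡11; β=2, v≡2 (mod 13); (11|13)=-1, (2|13)=-1; sign (−1)^0·-1^2·-1^2 = +1.
(a,b)_2: α=-11, β=-3; u≡5, v≡5 (mod 8); ε(u)ε(v)=0·0, αω(v)=-11·1, βω(u)=-3·1; sum ≡ 0  ⇒  +1.
(a,b)_5: α=-1, u≡1; β=-1, v≡3 (mod 5); (1|5)=+1, (3|5)=-1; sign (−1)^0·+1^-1·-1^-1 = -1.
(a,b)_3: α=-3, u≡2; β=-1, v≡1 (mod 3); (2|3)=-1, (1|3)=+1; sign (−1)^1·-1^-1·+1^-3 = +1.
(a,b)_11: α=5, u≡2; β=5, v≡9 (mod 11); (2|11)=-1, (9|11)=+1; sign (−1)^1·-1^5·+1^5 = +1.
Ram(330, 5610) = {5, 17}; no ℚ_5-point on the conic.

[5, 17]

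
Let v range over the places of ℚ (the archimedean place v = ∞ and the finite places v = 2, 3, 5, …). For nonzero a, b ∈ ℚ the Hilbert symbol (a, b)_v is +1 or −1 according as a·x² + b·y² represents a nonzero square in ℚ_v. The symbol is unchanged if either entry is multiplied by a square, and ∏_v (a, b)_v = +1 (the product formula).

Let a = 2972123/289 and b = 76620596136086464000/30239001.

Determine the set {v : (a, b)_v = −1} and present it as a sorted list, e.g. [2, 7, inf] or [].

(a, b) ≡ (203, 310) mod (ℚ^×)²; places V = {2, 3, 5, 7, 11, 13, 17, 23, 29, 31, 47, ∞}.
(a,b)_2: α=0, β=9; u≡3, v≡3 (mod 8); ε(u)ε(v)=1·1, αω(v)=0·1, βω(u)=9·1; sum ≡ 0  ⇒  +1.
(a,b)_∞: sgn(203)=+, sgn(310)=+, so +1.
(a,b)_31: α=0, u≡6; β=1, v≡2 (mod 31); (6|31)=-1, (2|31)=+1; sign (−1)^0·-1^1·+1^0 = -1.
(a,b)_29: α=1, u≡28; β=2, v≡25 (mod 29); (28|29)=+1, (25|29)=+1; sign (−1)^0·+1^2·+1^1 = +1.
(a,b)_7: α=1, u≡2; β=2, v≡1 (mod 7); (2|7)=+1, (1|7)=+1; sign (−1)^0·+1^2·+1^1 = +1.
(a,b)_23: α=0, u≡19; β=2, v≡7 (mod 23); (19|23)=-1, (7|23)=-1; sign (−1)^0·-1^2·-1^0 = +1.
(a,b)_5: α=0, u≡2; β=3, v≡2 (mod 5); (2|5)=-1, (2|5)=-1; sign (−1)^0·-1^3·-1^0 = -1.
(a,b)_13: α=0, u≡8; β=-2, v≡11 (mod 13); (8|13)=-1, (11|13)=-1; sign (−1)^0·-1^-2·-1^0 = +1.
(a,b)_17: α=-2, u≡13; β=0, v≡8 (mod 17); (13|17)=+1, (8|17)=+1; sign (−1)^0·+1^0·+1^-2 = +1.
(a,b)_3: α=0, u≡2; β=-4, v≡1 (mod 3); (2|3)=-1, (1|3)=+1; sign (−1)^0·-1^-4·+1^0 = +1.
(a,b)_47: α=0, u≡38; β=-2, v≡28 (mod 47); (38|47)=-1, (28|47)=+1; sign (−1)^0·-1^-2·+1^0 = +1.
(a,b)_11: α=4, u≡9; β=6, v≡10 (mod 11); (9|11)=+1, (10|11)=-1; sign (−1)^0·+1^6·-1^4 = +1.
|Ram(203, 310)| = 2, even; anisotropic at {5, 31}.

[5, 31]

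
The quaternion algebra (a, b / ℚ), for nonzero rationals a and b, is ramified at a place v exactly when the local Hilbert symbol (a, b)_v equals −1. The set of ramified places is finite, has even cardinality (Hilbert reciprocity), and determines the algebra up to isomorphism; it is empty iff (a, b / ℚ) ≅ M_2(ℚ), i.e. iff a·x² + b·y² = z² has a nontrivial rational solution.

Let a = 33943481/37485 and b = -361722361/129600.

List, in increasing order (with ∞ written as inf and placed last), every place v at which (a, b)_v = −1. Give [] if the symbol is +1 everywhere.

(a, b) ≡ (17765, -1) mod (ℚ^×)²; places V = {2, 3, 5, 7, 11, 13, 17, 19, 31, ∞}.
(a,b)_31: α=2, u≡2; β=0, v≡12 (mod 31); (2|31)=+1, (12|31)=-1; sign (−1)^0·+1^0·-1^2 = +1.
(a,b)_5: α=-1, u≡3; β=-2, v≡1 (mod 5); (3|5)=-1, (1|5)=+1; sign (−1)^0·-1^-2·+1^-1 = +1.
(a,b)_19: α=1, u≡7; β=2, v≡2 (mod 19); (7|19)=+1, (2|19)=-1; sign (−1)^0·+1^2·-1^1 = -1.
(a,b)_3: α=-2, u≡2; β=-4, v≡2 (mod 3); (2|3)=-1, (2|3)=-1; sign (−1)^0·-1^-4·-1^-2 = +1.
(a,b)_17: α=-1, u≡9; β=0, v≡2 (mod 17); (9|17)=+1, (2|17)=+1; sign (−1)^0·+1^0·+1^-1 = +1.
(a,b)_∞: sgn(17765)=+, sgn(-1)=−, so +1.
(a,b)_2: α=0, β=-6; u≡5, v≡7 (mod 8); ε(u)ε(v)=0·1, αω(v)=0·0, βω(u)=-6·1; sum ≡ 0  ⇒  +1.
(a,b)_13: α=2, u≡2; β=2, v≡1 (mod 13); (2|13)=-1, (1|13)=+1; sign (−1)^0·-1^2·+1^2 = +1.
(a,b)_11: α=1, u≡5; β=2, v≡2 (mod 11); (5|11)=+1, (2|11)=-1; sign (−1)^0·+1^2·-1^1 = -1.
(a,b)_7: α=-2, u≡6; β=2, v≡3 (mod 7); (6|7)=-1, (3|7)=-1; sign (−1)^0·-1^2·-1^-2 = +1.
Ram(17765, -1) = {11, 19}; no ℚ_11-point on the conic.

[11, 19]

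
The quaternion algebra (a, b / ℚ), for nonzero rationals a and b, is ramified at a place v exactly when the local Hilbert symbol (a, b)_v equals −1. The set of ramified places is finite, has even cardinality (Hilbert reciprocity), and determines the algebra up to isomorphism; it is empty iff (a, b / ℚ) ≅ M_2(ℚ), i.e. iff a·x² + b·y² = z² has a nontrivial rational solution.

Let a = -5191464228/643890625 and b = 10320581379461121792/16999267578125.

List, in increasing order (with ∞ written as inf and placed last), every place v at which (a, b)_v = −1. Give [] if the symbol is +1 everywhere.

(a, b) ≡ (-2553, 667) mod (ℚ^×)²; places V = {2, 3, 5, 7, 23, 29, 31, 37, ∞}.
(a,b)_5: α=-6, u≡3; β=-12, v≡3 (mod 5); (3|5)=-1, (3|5)=-1; sign (−1)^0·-1^-12·-1^-6 = +1.
(a,b)_∞: sgn(-2553)=−, sgn(667)=+, so +1.
(a,b)_2: α=2, β=8; u≡7, v≡3 (mod 8); ε(u)ε(v)=1·1, αω(v)=2·1, βω(u)=8·0; sum ≡ 1  ⇒  -1.
(a,b)_37: α=1, u≡31; β=2, v≡25 (mod 37); (31|37)=-1, (25|37)=+1; sign (−1)^0·-1^2·+1^1 = +1.
(a,b)_3: α=1, u≡1; β=2, v≡1 (mod 3); (1|3)=+1, (1|3)=+1; sign (−1)^0·+1^2·+1^1 = +1.
(a,b)_31: α=2, u≡16; β=2, v≡8 (mod 31); (16|31)=+1, (8|31)=+1; sign (−1)^0·+1^2·+1^2 = +1.
(a,b)_29: α=-2, u≡28; β=-1, v≡5 (mod 29); (28|29)=+1, (5|29)=+1; sign (−1)^0·+1^-1·+1^-2 = +1.
(a,b)_7: α=-2, u≡1; β=-4, v≡2 (mod 7); (1|7)=+1, (2|7)=+1; sign (−1)^0·+1^-4·+1^-2 = +1.
(a,b)_23: α=3, u≡8; β=7, v≡6 (mod 23); (8|23)=+1, (6|23)=+1; sign (−1)^1·+1^7·+1^3 = -1.
Ram(-2553, 667) = {2, 23}; no ℚ_2-point on the conic.

[2, 23]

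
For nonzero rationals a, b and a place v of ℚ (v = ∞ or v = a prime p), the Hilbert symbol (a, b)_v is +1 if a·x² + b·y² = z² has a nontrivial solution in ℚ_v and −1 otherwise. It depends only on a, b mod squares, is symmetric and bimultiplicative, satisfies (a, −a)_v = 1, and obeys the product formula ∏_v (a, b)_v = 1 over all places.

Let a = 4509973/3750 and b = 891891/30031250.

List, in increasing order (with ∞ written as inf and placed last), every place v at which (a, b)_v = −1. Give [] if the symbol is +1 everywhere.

Mod squares: a ≡ 78, b ≡ 182. Check v ∈ {∞, 2, 3, 5, 7, 11, 13, 19, 31}.
v=7: a=7^0·(≡4), b=7^1·(≡5) mod 7; (4|7)=+1, (5|7)=-1; (−1)^{0·1·3}·(+1)^1·(-1)^0 = +1.
v=5: a=5^-4·(≡3), b=5^-6·(≡3) mod 5; (3|5)=-1, (3|5)=-1; (−1)^{-4·-6·2}·(-1)^-6·(-1)^-4 = +1.
v=19: a=19^2·(≡15), b=19^0·(≡6) mod 19; (15|19)=-1, (6|19)=+1; (−1)^{2·0·9}·(-1)^0·(+1)^2 = +1.
v=2: v_2(a)=-1, v_2(b)=-1; units ≡ 7, 3 (mod 8); ε·ε+αω+βω = 1·1+-1·1+-1·0 ≡ 0  ⇒  (a,b)_2 = +1.
v=3: a=3^-1·(≡2), b=3^4·(≡2) mod 3; (2|3)=-1, (2|3)=-1; (−1)^{-1·4·1}·(-1)^4·(-1)^-1 = -1.
v=31: a=31^2·(≡19), b=31^-2·(≡26) mod 31; (19|31)=+1, (26|31)=-1; (−1)^{2·-2·15}·(+1)^-2·(-1)^2 = +1.
v=∞: 78 > 0 and 182 > 0  ⇒  (a,b)_∞ = +1.
v=13: a=13^1·(≡7), b=13^1·(≡3) mod 13; (7|13)=-1, (3|13)=+1; (−1)^{1·1·6}·(-1)^1·(+1)^1 = -1.
v=11: a=11^0·(≡5), b=11^2·(≡8) mod 11; (5|11)=+1, (8|11)=-1; (−1)^{0·2·5}·(+1)^2·(-1)^0 = +1.
|Ram(78, 182)| = 2, even; anisotropic at {3, 13}.

[3, 13]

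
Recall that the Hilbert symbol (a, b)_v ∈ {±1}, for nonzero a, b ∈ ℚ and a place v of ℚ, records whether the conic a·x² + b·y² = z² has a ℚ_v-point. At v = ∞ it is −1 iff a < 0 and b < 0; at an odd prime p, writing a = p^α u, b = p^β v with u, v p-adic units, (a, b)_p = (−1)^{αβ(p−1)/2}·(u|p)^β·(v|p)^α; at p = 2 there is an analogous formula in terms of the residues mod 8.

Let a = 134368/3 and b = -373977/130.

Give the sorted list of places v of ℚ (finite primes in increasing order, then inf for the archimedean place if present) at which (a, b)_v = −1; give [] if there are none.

(a, b) ≡ (25194, -7410) mod (ℚ^×)²; places V = {2, 3, 5, 13, 17, 19, ∞}.
(a,b)_19: α=1, u≡14; β=1, v≡6 (mod 19); (14|19)=-1, (6|19)=+1; sign (−1)^1·-1^1·+1^1 = +1.
(a,b)_∞: sgn(25194)=+, sgn(-7410)=−, so +1.
(a,b)_13: α=1, u≡9; β=-1, v≡2 (mod 13); (9|13)=+1, (2|13)=-1; sign (−1)^0·+1^-1·-1^1 = -1.
(a,b)_2: α=5, β=-1; u≡5, v≡7 (mod 8); ε(u)ε(v)=0·1, αω(v)=5·0, βω(u)=-1·1; sum ≡ 1  ⇒  -1.
(a,b)_17: α=1, u≡11; β=0, v≡16 (mod 17); (11|17)=-1, (16|17)=+1; sign (−1)^0·-1^0·+1^1 = +1.
(a,b)_5: α=0, u≡1; β=-1, v≡3 (mod 5); (1|5)=+1, (3|5)=-1; sign (−1)^0·+1^-1·-1^0 = +1.
(a,b)_3: α=-1, u≡1; β=9, v≡2 (mod 3); (1|3)=+1, (2|3)=-1; sign (−1)^1·+1^9·-1^-1 = +1.
Ram(25194, -7410) = {2, 13}; no ℚ_2-point on the conic.

[2, 13]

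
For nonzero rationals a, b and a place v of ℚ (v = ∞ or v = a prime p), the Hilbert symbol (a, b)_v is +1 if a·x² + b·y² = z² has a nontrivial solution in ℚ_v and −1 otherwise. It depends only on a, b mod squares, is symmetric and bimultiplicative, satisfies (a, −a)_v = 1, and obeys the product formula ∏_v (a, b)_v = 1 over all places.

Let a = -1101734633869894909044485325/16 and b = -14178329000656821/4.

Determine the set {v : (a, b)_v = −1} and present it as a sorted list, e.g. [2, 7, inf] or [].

(a, b) ≡ (-93093, -629) mod (ℚ^×)²; places V = {2, 3, 5, 7, 11, 13, 17, 31, 37, ∞}.
(a,b)_31: α=3, u≡20; β=2, v≡15 (mod 31); (20|31)=+1, (15|31)=-1; sign (−1)^0·+1^2·-1^3 = -1.
(a,b)_13: α=3, u≡2; β=2, v≡8 (mod 13); (2|13)=-1, (8|13)=-1; sign (−1)^0·-1^2·-1^3 = -1.
(a,b)_37: α=2, u≡28; β=1, v≡18 (mod 37); (28|37)=+1, (18|37)=-1; sign (−1)^0·+1^1·-1^2 = +1.
(a,b)_3: α=7, u≡1; β=4, v≡1 (mod 3); (1|3)=+1, (1|3)=+1; sign (−1)^0·+1^4·+1^7 = +1.
(a,b)_7: α=1, u≡4; β=2, v≡1 (mod 7); (4|7)=+1, (1|7)=+1; sign (−1)^0·+1^2·+1^1 = +1.
(a,b)_2: α=-4, β=-2; u≡3, v≡3 (mod 8); ε(u)ε(v)=1·1, αω(v)=-4·1, βω(u)=-2·1; sum ≡ 1  ⇒  -1.
(a,b)_5: α=2, u≡2; β=0, v≡1 (mod 5); (2|5)=-1, (1|5)=+1; sign (−1)^0·-1^0·+1^2 = +1.
(a,b)_17: α=6, u≡8; β=3, v≡6 (mod 17); (8|17)=+1, (6|17)=-1; sign (−1)^0·+1^3·-1^6 = +1.
(a,b)_11: α=3, u≡2; β=2, v≡4 (mod 11); (2|11)=-1, (4|11)=+1; sign (−1)^0·-1^2·+1^3 = +1.
(a,b)_∞: sgn(-93093)=−, sgn(-629)=−, so -1.
(-93093, -629 / ℚ) ramifies at {2, 13, 31, ∞}: a division algebra.

[2, 13, 31, inf]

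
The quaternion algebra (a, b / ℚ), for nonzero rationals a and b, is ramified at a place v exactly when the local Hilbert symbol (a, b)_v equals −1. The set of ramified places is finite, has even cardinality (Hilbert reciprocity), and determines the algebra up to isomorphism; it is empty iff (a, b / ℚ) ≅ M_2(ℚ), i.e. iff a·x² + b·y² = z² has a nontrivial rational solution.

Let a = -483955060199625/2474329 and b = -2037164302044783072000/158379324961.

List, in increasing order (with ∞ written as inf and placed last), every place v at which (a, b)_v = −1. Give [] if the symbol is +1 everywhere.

[5, inf]

(a, b) ≡ (-1785, -7395) mod (ℚ^×)²; places V = {2, 3, 5, 7, 11, 13, 17, 19, 23, 29, ∞}.
(a,b)_29: α=2, u≡22; β=3, v≡16 (mod 29); (22|29)=+1, (16|29)=+1; sign (−1)^0·+1^3·+1^2 = +1.
(a,b)_7: α=3, u≡2; β=4, v≡4 (mod 7); (2|7)=+1, (4|7)=+1; sign (−1)^0·+1^4·+1^3 = +1.
(a,b)_3: α=7, u≡2; β=11, v≡1 (mod 3); (2|3)=-1, (1|3)=+1; sign (−1)^1·-1^11·+1^7 = +1.
(a,b)_11: α=-4, u≡2; β=-6, v≡10 (mod 11); (2|11)=-1, (10|11)=-1; sign (−1)^0·-1^-6·-1^-4 = +1.
(a,b)_19: α=2, u≡9; β=2, v≡18 (mod 19); (9|19)=+1, (18|19)=-1; sign (−1)^0·+1^2·-1^2 = +1.
(a,b)_17: α=1, u≡3; β=1, v≡3 (mod 17); (3|17)=-1, (3|17)=-1; sign (−1)^0·-1^1·-1^1 = +1.
(a,b)_∞: sgn(-1785)=−, sgn(-7395)=−, so -1.
(a,b)_13: α=-2, u≡4; β=-2, v≡11 (mod 13); (4|13)=+1, (11|13)=-1; sign (−1)^0·+1^-2·-1^-2 = +1.
(a,b)_23: α=0, u≡3; β=-2, v≡20 (mod 23); (3|23)=+1, (20|23)=-1; sign (−1)^0·+1^-2·-1^0 = +1.
(a,b)_5: α=3, u≡2; β=3, v≡4 (mod 5); (2|5)=-1, (4|5)=+1; sign (−1)^0·-1^3·+1^3 = -1.
(a,b)_2: α=0, β=8; u≡7, v≡5 (mod 8); ε(u)ε(v)=1·0, αω(v)=0·1, βω(u)=8·0; sum ≡ 0  ⇒  +1.
Ram(-1785, -7395) = {5, ∞}; no ℚ_5-point on the conic.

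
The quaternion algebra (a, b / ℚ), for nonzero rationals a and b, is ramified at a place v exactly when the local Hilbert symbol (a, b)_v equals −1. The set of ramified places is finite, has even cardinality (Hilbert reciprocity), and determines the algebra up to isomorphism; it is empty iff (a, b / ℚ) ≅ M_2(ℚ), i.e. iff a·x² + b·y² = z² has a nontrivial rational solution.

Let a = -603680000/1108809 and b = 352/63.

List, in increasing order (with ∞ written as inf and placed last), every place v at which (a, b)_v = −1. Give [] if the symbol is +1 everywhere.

[2, 11]

Mod squares: a ≡ -77, b ≡ 154. Check v ∈ {∞, 2, 3, 5, 7, 11, 13}.
v=∞: -77 < 0 and 154 > 0  ⇒  (a,b)_∞ = +1.
v=5: a=5^4·(≡3), b=5^0·(≡4) mod 5; (3|5)=-1, (4|5)=+1; (−1)^{4·0·2}·(-1)^0·(+1)^4 = +1.
v=13: a=13^-2·(≡10), b=13^0·(≡6) mod 13; (10|13)=+1, (6|13)=-1; (−1)^{-2·0·6}·(+1)^0·(-1)^-2 = +1.
v=3: a=3^-8·(≡1), b=3^-2·(≡1) mod 3; (1|3)=+1, (1|3)=+1; (−1)^{-8·-2·1}·(+1)^-2·(+1)^-8 = +1.
v=11: a=11^1·(≡5), b=11^1·(≡4) mod 11; (5|11)=+1, (4|11)=+1; (−1)^{1·1·5}·(+1)^1·(+1)^1 = -1.
v=7: a=7^3·(≡5), b=7^-1·(≡1) mod 7; (5|7)=-1, (1|7)=+1; (−1)^{3·-1·3}·(-1)^-1·(+1)^3 = +1.
v=2: v_2(a)=8, v_2(b)=5; units ≡ 3, 5 (mod 8); ε·ε+αω+βω = 1·0+8·1+5·1 ≡ 1  ⇒  (a,b)_2 = -1.
Ram(-77, 154) = {2, 11}; no ℚ_2-point on the conic.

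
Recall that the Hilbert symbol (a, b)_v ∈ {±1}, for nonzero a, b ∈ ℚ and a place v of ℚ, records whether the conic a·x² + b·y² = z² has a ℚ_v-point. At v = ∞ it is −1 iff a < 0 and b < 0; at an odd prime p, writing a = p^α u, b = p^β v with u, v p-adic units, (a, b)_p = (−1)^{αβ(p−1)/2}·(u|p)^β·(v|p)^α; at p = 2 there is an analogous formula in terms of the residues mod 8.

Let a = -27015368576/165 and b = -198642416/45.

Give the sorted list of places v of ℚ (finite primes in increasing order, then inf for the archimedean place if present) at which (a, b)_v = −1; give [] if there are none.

(a, b) ≡ (-2310, -595) mod (ℚ^×)²; places V = {2, 3, 5, 7, 11, 17, 19, ∞}.
(a,b)_7: α=1, u≡6; β=1, v≡5 (mod 7); (6|7)=-1, (5|7)=-1; sign (−1)^1·-1^1·-1^1 = -1.
(a,b)_5: α=-1, u≡3; β=-1, v≡1 (mod 5); (3|5)=-1, (1|5)=+1; sign (−1)^0·-1^-1·+1^-1 = -1.
(a,b)_11: α=-1, u≡6; β=0, v≡6 (mod 11); (6|11)=-1, (6|11)=-1; sign (−1)^0·-1^0·-1^-1 = -1.
(a,b)_∞: sgn(-2310)=−, sgn(-595)=−, so -1.
(a,b)_19: α=2, u≡8; β=2, v≡14 (mod 19); (8|19)=-1, (14|19)=-1; sign (−1)^0·-1^2·-1^2 = +1.
(a,b)_17: α=4, u≡13; β=3, v≡1 (mod 17); (13|17)=+1, (1|17)=+1; sign (−1)^0·+1^3·+1^4 = +1.
(a,b)_2: α=7, β=4; u≡5, v≡5 (mod 8); ε(u)ε(v)=0·0, αω(v)=7·1, βω(u)=4·1; sum ≡ 1  ⇒  -1.
(a,b)_3: α=-1, u≡1; β=-2, v≡2 (mod 3); (1|3)=+1, (2|3)=-1; sign (−1)^0·+1^-2·-1^-1 = -1.
Ram(-2310, -595) = {2, 3, 5, 7, 11, ∞}; no ℚ_2-point on the conic.

[2, 3, 5, 7, 11, inf]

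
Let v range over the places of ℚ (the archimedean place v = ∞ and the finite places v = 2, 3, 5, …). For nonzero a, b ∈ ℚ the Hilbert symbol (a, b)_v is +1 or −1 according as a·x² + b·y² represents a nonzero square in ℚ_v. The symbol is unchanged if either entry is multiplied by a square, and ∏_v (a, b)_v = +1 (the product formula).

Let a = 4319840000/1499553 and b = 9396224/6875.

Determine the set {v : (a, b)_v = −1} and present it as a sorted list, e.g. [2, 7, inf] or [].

(a, b) ≡ (9367, 25234) mod (ℚ^×)²; places V = {2, 3, 5, 7, 11, 17, 19, 29, 31, 37, ∞}.
(a,b)_29: α=1, u≡1; β=0, v≡25 (mod 29); (1|29)=+1, (25|29)=+1; sign (−1)^0·+1^0·+1^1 = +1.
(a,b)_2: α=8, β=13; u≡7, v≡1 (mod 8); ε(u)ε(v)=1·0, αω(v)=8·0, βω(u)=13·0; sum ≡ 0  ⇒  +1.
(a,b)_19: α=1, u≡14; β=0, v≡12 (mod 19); (14|19)=-1, (12|19)=-1; sign (−1)^0·-1^0·-1^1 = -1.
(a,b)_31: α=0, u≡8; β=1, v≡2 (mod 31); (8|31)=+1, (2|31)=+1; sign (−1)^0·+1^1·+1^0 = +1.
(a,b)_5: α=4, u≡3; β=-4, v≡4 (mod 5); (3|5)=-1, (4|5)=+1; sign (−1)^0·-1^-4·+1^4 = +1.
(a,b)_11: α=-2, u≡2; β=-1, v≡10 (mod 11); (2|11)=-1, (10|11)=-1; sign (−1)^0·-1^-1·-1^-2 = -1.
(a,b)_17: α=-1, u≡3; β=0, v≡5 (mod 17); (3|17)=-1, (5|17)=-1; sign (−1)^0·-1^0·-1^-1 = -1.
(a,b)_∞: sgn(9367)=+, sgn(25234)=+, so +1.
(a,b)_7: α=2, u≡2; β=0, v≡5 (mod 7); (2|7)=+1, (5|7)=-1; sign (−1)^0·+1^0·-1^2 = +1.
(a,b)_37: α=0, u≡14; β=1, v≡34 (mod 37); (14|37)=-1, (34|37)=+1; sign (−1)^0·-1^1·+1^0 = -1.
(a,b)_3: α=-6, u≡1; β=0, v≡1 (mod 3); (1|3)=+1, (1|3)=+1; sign (−1)^0·+1^0·+1^-6 = +1.
|Ram(9367, 25234)| = 4, even; anisotropic at {11, 17, 19, 37}.

[11, 17, 19, 37]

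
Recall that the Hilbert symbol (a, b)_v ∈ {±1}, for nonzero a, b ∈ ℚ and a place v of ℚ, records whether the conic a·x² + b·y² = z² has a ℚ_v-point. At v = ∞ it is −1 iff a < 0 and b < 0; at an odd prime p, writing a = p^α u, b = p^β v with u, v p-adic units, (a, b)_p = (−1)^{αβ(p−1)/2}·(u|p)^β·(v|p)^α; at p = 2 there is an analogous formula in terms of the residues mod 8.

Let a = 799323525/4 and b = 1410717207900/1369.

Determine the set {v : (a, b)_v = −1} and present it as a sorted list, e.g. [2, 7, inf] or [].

[11, 13]

Mod squares: a ≡ 429, b ≡ 39. Check v ∈ {∞, 2, 3, 5, 7, 11, 13, 19, 37}.
v=7: a=7^2·(≡4), b=7^2·(≡2) mod 7; (4|7)=+1, (2|7)=+1; (−1)^{2·2·3}·(+1)^2·(+1)^2 = +1.
v=37: a=37^0·(≡14), b=37^-2·(≡15) mod 37; (14|37)=-1, (15|37)=-1; (−1)^{0·-2·18}·(-1)^-2·(-1)^0 = +1.
v=3: a=3^3·(≡2), b=3^1·(≡1) mod 3; (2|3)=-1, (1|3)=+1; (−1)^{3·1·1}·(-1)^1·(+1)^3 = +1.
v=13: a=13^3·(≡5), b=13^3·(≡9) mod 13; (5|13)=-1, (9|13)=+1; (−1)^{3·3·6}·(-1)^3·(+1)^3 = -1.
v=2: v_2(a)=-2, v_2(b)=2; units ≡ 5, 7 (mod 8); ε·ε+αω+βω = 0·1+-2·0+2·1 ≡ 0  ⇒  (a,b)_2 = +1.
v=∞: 429 > 0 and 39 > 0  ⇒  (a,b)_∞ = +1.
v=5: a=5^2·(≡4), b=5^2·(≡4) mod 5; (4|5)=+1, (4|5)=+1; (−1)^{2·2·2}·(+1)^2·(+1)^2 = +1.
v=11: a=11^1·(≡7), b=11^2·(≡7) mod 11; (7|11)=-1, (7|11)=-1; (−1)^{1·2·5}·(-1)^2·(-1)^1 = -1.
v=19: a=19^0·(≡1), b=19^2·(≡9) mod 19; (1|19)=+1, (9|19)=+1; (−1)^{0·2·9}·(+1)^2·(+1)^0 = +1.
(429, 39 / ℚ) ramifies at {11, 13}: a division algebra.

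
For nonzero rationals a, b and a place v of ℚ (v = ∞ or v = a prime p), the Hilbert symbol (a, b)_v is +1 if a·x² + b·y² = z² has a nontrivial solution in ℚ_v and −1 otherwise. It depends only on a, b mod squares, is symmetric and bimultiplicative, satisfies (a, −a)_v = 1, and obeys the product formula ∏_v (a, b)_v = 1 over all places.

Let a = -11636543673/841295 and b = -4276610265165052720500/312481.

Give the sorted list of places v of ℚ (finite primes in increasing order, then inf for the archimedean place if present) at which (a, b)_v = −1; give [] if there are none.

Mod squares: a ≡ -7735, b ≡ -4845. Check v ∈ {∞, 2, 3, 5, 7, 13, 17, 19, 43}.
v=7: a=7^-1·(≡4), b=7^2·(≡5) mod 7; (4|7)=+1, (5|7)=-1; (−1)^{-1·2·3}·(+1)^2·(-1)^-1 = -1.
v=3: a=3^8·(≡2), b=3^15·(≡2) mod 3; (2|3)=-1, (2|3)=-1; (−1)^{8·15·1}·(-1)^15·(-1)^8 = -1.
v=19: a=19^2·(≡11), b=19^5·(≡4) mod 19; (11|19)=+1, (4|19)=+1; (−1)^{2·5·9}·(+1)^5·(+1)^2 = +1.
v=43: a=43^-2·(≡28), b=43^-2·(≡9) mod 43; (28|43)=-1, (9|43)=+1; (−1)^{-2·-2·21}·(-1)^-2·(+1)^-2 = +1.
v=13: a=13^-1·(≡12), b=13^-2·(≡1) mod 13; (12|13)=+1, (1|13)=+1; (−1)^{-1·-2·6}·(+1)^-2·(+1)^-1 = +1.
v=2: v_2(a)=0, v_2(b)=2; units ≡ 1, 3 (mod 8); ε·ε+αω+βω = 0·1+0·1+2·0 ≡ 0  ⇒  (a,b)_2 = +1.
v=∞: -7735 < 0 and -4845 < 0  ⇒  (a,b)_∞ = -1.
v=17: a=17^3·(≡13), b=17^3·(≡9) mod 17; (13|17)=+1, (9|17)=+1; (−1)^{3·3·8}·(+1)^3·(+1)^3 = +1.
v=5: a=5^-1·(≡3), b=5^3·(≡1) mod 5; (3|5)=-1, (1|5)=+1; (−1)^{-1·3·2}·(-1)^3·(+1)^-1 = -1.
Ram(-7735, -4845) = {3, 5, 7, ∞}; no ℚ_3-point on the conic.

[3, 5, 7, inf]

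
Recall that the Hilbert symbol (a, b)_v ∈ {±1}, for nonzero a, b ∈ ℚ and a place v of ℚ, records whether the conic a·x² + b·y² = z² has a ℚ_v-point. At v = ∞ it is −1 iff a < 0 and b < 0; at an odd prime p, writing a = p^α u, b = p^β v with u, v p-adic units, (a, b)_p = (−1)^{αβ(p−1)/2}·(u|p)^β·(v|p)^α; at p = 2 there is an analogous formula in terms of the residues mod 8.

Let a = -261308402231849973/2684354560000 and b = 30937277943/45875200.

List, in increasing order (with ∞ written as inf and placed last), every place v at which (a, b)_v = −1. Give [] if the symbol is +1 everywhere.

[3, 11]

(a, b) ≡ (-7293, 4641) mod (ℚ^×)²; places V = {2, 3, 5, 7, 11, 13, 17, 23, ∞}.
(a,b)_2: α=-32, β=-18; u≡3, v≡1 (mod 8); ε(u)ε(v)=1·0, αω(v)=-32·0, βω(u)=-18·1; sum ≡ 0  ⇒  +1.
(a,b)_∞: sgn(-7293)=−, sgn(4641)=+, so +1.
(a,b)_23: α=2, u≡5; β=2, v≡8 (mod 23); (5|23)=-1, (8|23)=+1; sign (−1)^0·-1^2·+1^2 = +1.
(a,b)_3: α=15, u≡2; β=7, v≡2 (mod 3); (2|3)=-1, (2|3)=-1; sign (−1)^1·-1^7·-1^15 = -1.
(a,b)_17: α=3, u≡9; β=1, v≡15 (mod 17); (9|17)=+1, (15|17)=+1; sign (−1)^0·+1^1·+1^3 = +1.
(a,b)_11: α=1, u≡6; β=2, v≡8 (mod 11); (6|11)=-1, (8|11)=-1; sign (−1)^0·-1^2·-1^1 = -1.
(a,b)_13: α=1, u≡6; β=1, v≡6 (mod 13); (6|13)=-1, (6|13)=-1; sign (−1)^0·-1^1·-1^1 = +1.
(a,b)_7: α=2, u≡2; β=-1, v≡3 (mod 7); (2|7)=+1, (3|7)=-1; sign (−1)^0·+1^-1·-1^2 = +1.
(a,b)_5: α=-4, u≡2; β=-2, v≡1 (mod 5); (2|5)=-1, (1|5)=+1; sign (−1)^0·-1^-2·+1^-4 = +1.
(-7293, 4641 / ℚ) ramifies at {3, 11}: a division algebra.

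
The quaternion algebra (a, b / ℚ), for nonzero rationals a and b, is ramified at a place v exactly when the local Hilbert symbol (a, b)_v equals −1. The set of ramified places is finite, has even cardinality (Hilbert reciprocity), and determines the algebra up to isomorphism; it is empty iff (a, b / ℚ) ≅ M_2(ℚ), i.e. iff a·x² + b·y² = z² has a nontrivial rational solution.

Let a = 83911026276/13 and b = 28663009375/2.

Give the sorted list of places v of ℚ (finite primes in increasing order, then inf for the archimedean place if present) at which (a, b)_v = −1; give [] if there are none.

Mod squares: a ≡ 13, b ≡ 15470. Check v ∈ {∞, 2, 3, 5, 7, 11, 13, 17, 19}.
v=7: a=7^2·(≡3), b=7^3·(≡5) mod 7; (3|7)=-1, (5|7)=-1; (−1)^{2·3·3}·(-1)^3·(-1)^2 = -1.
v=11: a=11^4·(≡8), b=11^2·(≡1) mod 11; (8|11)=-1, (1|11)=+1; (−1)^{4·2·5}·(-1)^2·(+1)^4 = +1.
v=3: a=3^4·(≡1), b=3^0·(≡2) mod 3; (1|3)=+1, (2|3)=-1; (−1)^{4·0·1}·(+1)^0·(-1)^4 = +1.
v=19: a=19^2·(≡2), b=19^0·(≡17) mod 19; (2|19)=-1, (17|19)=+1; (−1)^{2·0·9}·(-1)^0·(+1)^2 = +1.
v=5: a=5^0·(≡2), b=5^5·(≡4) mod 5; (2|5)=-1, (4|5)=+1; (−1)^{0·5·2}·(-1)^5·(+1)^0 = -1.
v=17: a=17^0·(≡8), b=17^1·(≡2) mod 17; (8|17)=+1, (2|17)=+1; (−1)^{0·1·8}·(+1)^1·(+1)^0 = +1.
v=13: a=13^-1·(≡12), b=13^1·(≡5) mod 13; (12|13)=+1, (5|13)=-1; (−1)^{-1·1·6}·(+1)^1·(-1)^-1 = -1.
v=2: v_2(a)=2, v_2(b)=-1; units ≡ 5, 7 (mod 8); ε·ε+αω+βω = 0·1+2·0+-1·1 ≡ 1  ⇒  (a,b)_2 = -1.
v=∞: 13 > 0 and 15470 > 0  ⇒  (a,b)_∞ = +1.
(13, 15470 / ℚ) ramifies at {2, 5, 7, 13}: a division algebra.

[2, 5, 7, 13]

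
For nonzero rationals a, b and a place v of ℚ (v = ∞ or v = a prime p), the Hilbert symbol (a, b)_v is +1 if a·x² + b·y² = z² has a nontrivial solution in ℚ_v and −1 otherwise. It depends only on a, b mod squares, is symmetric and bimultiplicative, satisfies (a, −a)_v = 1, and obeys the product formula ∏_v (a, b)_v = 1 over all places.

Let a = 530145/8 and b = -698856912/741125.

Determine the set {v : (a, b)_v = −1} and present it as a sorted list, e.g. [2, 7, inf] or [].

[7, 17]

Mod squares: a ≡ 13090, b ≡ -65. Check v ∈ {∞, 2, 3, 5, 7, 11, 13, 17, 47}.
v=∞: 13090 > 0 and -65 < 0  ⇒  (a,b)_∞ = +1.
v=11: a=11^1·(≡6), b=11^-2·(≡3) mod 11; (6|11)=-1, (3|11)=+1; (−1)^{1·-2·5}·(-1)^-2·(+1)^1 = +1.
v=13: a=13^0·(≡12), b=13^3·(≡5) mod 13; (12|13)=+1, (5|13)=-1; (−1)^{0·3·6}·(+1)^3·(-1)^0 = +1.
v=3: a=3^4·(≡1), b=3^2·(≡1) mod 3; (1|3)=+1, (1|3)=+1; (−1)^{4·2·1}·(+1)^2·(+1)^4 = +1.
v=7: a=7^1·(≡2), b=7^-2·(≡6) mod 7; (2|7)=+1, (6|7)=-1; (−1)^{1·-2·3}·(+1)^-2·(-1)^1 = -1.
v=47: a=47^0·(≡4), b=47^2·(≡45) mod 47; (4|47)=+1, (45|47)=-1; (−1)^{0·2·23}·(+1)^2·(-1)^0 = +1.
v=2: v_2(a)=-3, v_2(b)=4; units ≡ 1, 7 (mod 8); ε·ε+αω+βω = 0·1+-3·0+4·0 ≡ 0  ⇒  (a,b)_2 = +1.
v=17: a=17^1·(≡3), b=17^0·(≡10) mod 17; (3|17)=-1, (10|17)=-1; (−1)^{1·0·8}·(-1)^0·(-1)^1 = -1.
v=5: a=5^1·(≡3), b=5^-3·(≡2) mod 5; (3|5)=-1, (2|5)=-1; (−1)^{1·-3·2}·(-1)^-3·(-1)^1 = +1.
(13090, -65 / ℚ) ramifies at {7, 17}: a division algebra.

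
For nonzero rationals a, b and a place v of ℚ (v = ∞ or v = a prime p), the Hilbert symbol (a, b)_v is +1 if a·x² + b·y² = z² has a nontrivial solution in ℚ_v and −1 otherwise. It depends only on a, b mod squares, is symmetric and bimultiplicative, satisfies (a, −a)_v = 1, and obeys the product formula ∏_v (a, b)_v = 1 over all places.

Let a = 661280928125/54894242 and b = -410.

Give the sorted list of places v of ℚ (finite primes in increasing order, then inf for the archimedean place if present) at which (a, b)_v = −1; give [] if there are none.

[5, 41]

(a, b) ≡ (6970, -410) mod (ℚ^×)²; places V = {2, 5, 13, 17, 19, 29, 31, 41, ∞}.
(a,b)_5: α=5, u≡1; β=1, v≡3 (mod 5); (1|5)=+1, (3|5)=-1; sign (−1)^0·+1^1·-1^5 = -1.
(a,b)_41: α=1, u≡19; β=1, v≡31 (mod 41); (19|41)=-1, (31|41)=+1; sign (−1)^0·-1^1·+1^1 = -1.
(a,b)_2: α=-1, β=1; u≡5, v≡3 (mod 8); ε(u)ε(v)=0·1, αω(v)=-1·1, βω(u)=1·1; sum ≡ 0  ⇒  +1.
(a,b)_17: α=1, u≡8; β=0, v≡15 (mod 17); (8|17)=+1, (15|17)=+1; sign (−1)^0·+1^0·+1^1 = +1.
(a,b)_∞: sgn(6970)=+, sgn(-410)=−, so +1.
(a,b)_13: α=-4, u≡7; β=0, v≡6 (mod 13); (7|13)=-1, (6|13)=-1; sign (−1)^0·-1^0·-1^-4 = +1.
(a,b)_31: α=-2, u≡12; β=0, v≡24 (mod 31); (12|31)=-1, (24|31)=-1; sign (−1)^0·-1^0·-1^-2 = +1.
(a,b)_29: α=2, u≡11; β=0, v≡25 (mod 29); (11|29)=-1, (25|29)=+1; sign (−1)^0·-1^0·+1^2 = +1.
(a,b)_19: α=2, u≡6; β=0, v≡8 (mod 19); (6|19)=+1, (8|19)=-1; sign (−1)^0·+1^0·-1^2 = +1.
Ram(6970, -410) = {5, 41}; no ℚ_5-point on the conic.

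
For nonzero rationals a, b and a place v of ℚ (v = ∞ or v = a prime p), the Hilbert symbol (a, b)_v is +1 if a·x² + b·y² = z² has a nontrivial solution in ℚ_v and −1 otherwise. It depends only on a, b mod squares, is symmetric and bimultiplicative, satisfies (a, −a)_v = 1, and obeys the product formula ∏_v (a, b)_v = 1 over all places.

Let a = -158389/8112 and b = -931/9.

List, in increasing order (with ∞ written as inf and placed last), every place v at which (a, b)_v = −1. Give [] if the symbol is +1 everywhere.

[3, inf]

(a, b) ≡ (-3927, -19) mod (ℚ^×)²; places V = {2, 3, 7, 11, 13, 17, 19, ∞}.
(a,b)_19: α=0, u≡5; β=1, v≡3 (mod 19); (5|19)=+1, (3|19)=-1; sign (−1)^0·+1^1·-1^0 = +1.
(a,b)_11: α=3, u≡7; β=0, v≡9 (mod 11); (7|11)=-1, (9|11)=+1; sign (−1)^0·-1^0·+1^3 = +1.
(a,b)_7: α=1, u≡3; β=2, v≡1 (mod 7); (3|7)=-1, (1|7)=+1; sign (−1)^0·-1^2·+1^1 = +1.
(a,b)_∞: sgn(-3927)=−, sgn(-19)=−, so -1.
(a,b)_2: α=-4, β=0; u≡1, v≡5 (mod 8); ε(u)ε(v)=0·0, αω(v)=-4·1, βω(u)=0·0; sum ≡ 0  ⇒  +1.
(a,b)_13: α=-2, u≡9; β=0, v≡2 (mod 13); (9|13)=+1, (2|13)=-1; sign (−1)^0·+1^0·-1^-2 = +1.
(a,b)_17: α=1, u≡11; β=0, v≡8 (mod 17); (11|17)=-1, (8|17)=+1; sign (−1)^0·-1^0·+1^1 = +1.
(a,b)_3: α=-1, u≡2; β=-2, v≡2 (mod 3); (2|3)=-1, (2|3)=-1; sign (−1)^0·-1^-2·-1^-1 = -1.
Ram(-3927, -19) = {3, ∞}; no ℚ_3-point on the conic.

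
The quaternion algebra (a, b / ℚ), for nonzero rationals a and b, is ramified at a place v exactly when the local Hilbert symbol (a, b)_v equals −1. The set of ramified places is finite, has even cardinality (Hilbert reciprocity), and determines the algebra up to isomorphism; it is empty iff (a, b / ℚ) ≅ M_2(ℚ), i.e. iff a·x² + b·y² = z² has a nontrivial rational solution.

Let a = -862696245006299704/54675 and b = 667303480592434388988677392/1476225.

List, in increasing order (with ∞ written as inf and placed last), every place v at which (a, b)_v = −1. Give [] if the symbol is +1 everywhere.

[11, 29, 37, 41]

Mod squares: a ≡ -873964938, b ≡ 2233. Check v ∈ {∞, 2, 3, 5, 7, 11, 13, 23, 29, 37, 41, 43}.
v=2: v_2(a)=3, v_2(b)=4; units ≡ 3, 1 (mod 8); ε·ε+αω+βω = 1·0+3·0+4·1 ≡ 0  ⇒  (a,b)_2 = +1.
v=11: a=11^1·(≡9), b=11^3·(≡4) mod 11; (9|11)=+1, (4|11)=+1; (−1)^{1·3·5}·(+1)^3·(+1)^1 = -1.
v=37: a=37^1·(≡17), b=37^2·(≡24) mod 37; (17|37)=-1, (24|37)=-1; (−1)^{1·2·18}·(-1)^2·(-1)^1 = -1.
v=43: a=43^1·(≡23), b=43^2·(≡21) mod 43; (23|43)=+1, (21|43)=+1; (−1)^{1·2·21}·(+1)^2·(+1)^1 = +1.
v=29: a=29^1·(≡5), b=29^1·(≡12) mod 29; (5|29)=+1, (12|29)=-1; (−1)^{1·1·14}·(+1)^1·(-1)^1 = -1.
v=13: a=13^4·(≡2), b=13^4·(≡12) mod 13; (2|13)=-1, (12|13)=+1; (−1)^{4·4·6}·(-1)^4·(+1)^4 = +1.
v=∞: -873964938 < 0 and 2233 > 0  ⇒  (a,b)_∞ = +1.
v=23: a=23^2·(≡19), b=23^2·(≡16) mod 23; (19|23)=-1, (16|23)=+1; (−1)^{2·2·11}·(-1)^2·(+1)^2 = +1.
v=3: a=3^-7·(≡2), b=3^-10·(≡1) mod 3; (2|3)=-1, (1|3)=+1; (−1)^{-7·-10·1}·(-1)^-10·(+1)^-7 = +1.
v=41: a=41^1·(≡32), b=41^2·(≡17) mod 41; (32|41)=+1, (17|41)=-1; (−1)^{1·2·20}·(+1)^2·(-1)^1 = -1.
v=5: a=5^-2·(≡3), b=5^-2·(≡3) mod 5; (3|5)=-1, (3|5)=-1; (−1)^{-2·-2·2}·(-1)^-2·(-1)^-2 = +1.
v=7: a=7^3·(≡5), b=7^5·(≡2) mod 7; (5|7)=-1, (2|7)=+1; (−1)^{3·5·3}·(-1)^5·(+1)^3 = +1.
(-873964938, 2233 / ℚ) ramifies at {11, 29, 37, 41}: a division algebra.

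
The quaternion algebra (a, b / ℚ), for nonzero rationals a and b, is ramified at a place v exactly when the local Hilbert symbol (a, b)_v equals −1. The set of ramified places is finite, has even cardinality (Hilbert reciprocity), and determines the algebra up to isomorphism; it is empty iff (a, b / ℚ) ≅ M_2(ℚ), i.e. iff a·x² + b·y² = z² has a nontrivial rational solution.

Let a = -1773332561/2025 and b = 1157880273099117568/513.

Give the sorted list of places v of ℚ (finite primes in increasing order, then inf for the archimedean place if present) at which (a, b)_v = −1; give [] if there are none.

[7, 13]

Mod squares: a ≡ -1001, b ≡ 741. Check v ∈ {∞, 2, 3, 5, 7, 11, 13, 19}.
v=5: a=5^-2·(≡4), b=5^0·(≡1) mod 5; (4|5)=+1, (1|5)=+1; (−1)^{-2·0·2}·(+1)^0·(+1)^-2 = +1.
v=2: v_2(a)=0, v_2(b)=10; units ≡ 7, 5 (mod 8); ε·ε+αω+βω = 1·0+0·1+10·0 ≡ 0  ⇒  (a,b)_2 = +1.
v=7: a=7^1·(≡2), b=7^4·(≡5) mod 7; (2|7)=+1, (5|7)=-1; (−1)^{1·4·3}·(+1)^4·(-1)^1 = -1.
v=3: a=3^-4·(≡1), b=3^-3·(≡1) mod 3; (1|3)=+1, (1|3)=+1; (−1)^{-4·-3·1}·(+1)^-3·(+1)^-4 = +1.
v=11: a=11^7·(≡8), b=11^8·(≡5) mod 11; (8|11)=-1, (5|11)=+1; (−1)^{7·8·5}·(-1)^8·(+1)^7 = +1.
v=19: a=19^0·(≡4), b=19^-1·(≡5) mod 19; (4|19)=+1, (5|19)=+1; (−1)^{0·-1·9}·(+1)^-1·(+1)^0 = +1.
v=13: a=13^1·(≡9), b=13^3·(≡5) mod 13; (9|13)=+1, (5|13)=-1; (−1)^{1·3·6}·(+1)^3·(-1)^1 = -1.
v=∞: -1001 < 0 and 741 > 0  ⇒  (a,b)_∞ = +1.
|Ram(-1001, 741)| = 2, even; anisotropic at {7, 13}.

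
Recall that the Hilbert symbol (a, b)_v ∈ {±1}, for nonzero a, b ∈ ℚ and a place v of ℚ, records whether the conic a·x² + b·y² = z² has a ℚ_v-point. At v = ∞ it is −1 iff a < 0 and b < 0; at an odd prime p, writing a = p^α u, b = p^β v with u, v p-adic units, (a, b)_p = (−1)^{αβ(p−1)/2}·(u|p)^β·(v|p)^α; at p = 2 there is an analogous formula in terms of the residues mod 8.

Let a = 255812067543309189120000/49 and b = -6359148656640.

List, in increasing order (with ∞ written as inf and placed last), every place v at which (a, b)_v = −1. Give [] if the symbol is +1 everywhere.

Mod squares: a ≡ 247, b ≡ -11310. Check v ∈ {∞, 2, 3, 5, 7, 13, 19, 29}.
v=2: v_2(a)=18, v_2(b)=11; units ≡ 7, 1 (mod 8); ε·ε+αω+βω = 1·0+18·0+11·0 ≡ 0  ⇒  (a,b)_2 = +1.
v=13: a=13^5·(≡11), b=13^3·(≡3) mod 13; (11|13)=-1, (3|13)=+1; (−1)^{5·3·6}·(-1)^3·(+1)^5 = -1.
v=29: a=29^2·(≡3), b=29^1·(≡5) mod 29; (3|29)=-1, (5|29)=+1; (−1)^{2·1·14}·(-1)^1·(+1)^2 = -1.
v=7: a=7^-2·(≡2), b=7^0·(≡4) mod 7; (2|7)=+1, (4|7)=+1; (−1)^{-2·0·3}·(+1)^0·(+1)^-2 = +1.
v=19: a=19^3·(≡18), b=19^2·(≡10) mod 19; (18|19)=-1, (10|19)=-1; (−1)^{3·2·9}·(-1)^2·(-1)^3 = -1.
v=5: a=5^4·(≡3), b=5^1·(≡2) mod 5; (3|5)=-1, (2|5)=-1; (−1)^{4·1·2}·(-1)^1·(-1)^4 = -1.
v=3: a=3^6·(≡1), b=3^3·(≡1) mod 3; (1|3)=+1, (1|3)=+1; (−1)^{6·3·1}·(+1)^3·(+1)^6 = +1.
v=∞: 247 > 0 and -11310 < 0  ⇒  (a,b)_∞ = +1.
Ram(247, -11310) = {5, 13, 19, 29}; no ℚ_5-point on the conic.

[5, 13, 19, 29]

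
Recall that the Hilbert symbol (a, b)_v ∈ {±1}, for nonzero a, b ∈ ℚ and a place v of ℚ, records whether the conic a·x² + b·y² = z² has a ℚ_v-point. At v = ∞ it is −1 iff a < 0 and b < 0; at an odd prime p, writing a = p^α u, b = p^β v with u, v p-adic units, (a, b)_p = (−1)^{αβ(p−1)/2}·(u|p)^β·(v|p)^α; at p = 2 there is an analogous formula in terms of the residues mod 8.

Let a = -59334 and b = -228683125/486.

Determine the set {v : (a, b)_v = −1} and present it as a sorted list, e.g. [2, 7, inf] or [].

(a, b) ≡ (-59334, -2195358) mod (ℚ^×)²; places V = {2, 3, 5, 11, 29, 31, 37, ∞}.
(a,b)_29: α=1, u≡13; β=1, v≡17 (mod 29); (13|29)=+1, (17|29)=-1; sign (−1)^0·+1^1·-1^1 = -1.
(a,b)_∞: sgn(-59334)=−, sgn(-2195358)=−, so -1.
(a,b)_5: α=0, u≡1; β=4, v≡2 (mod 5); (1|5)=+1, (2|5)=-1; sign (−1)^0·+1^4·-1^0 = +1.
(a,b)_3: α=1, u≡1; β=-5, v≡1 (mod 3); (1|3)=+1, (1|3)=+1; sign (−1)^1·+1^-5·+1^1 = -1.
(a,b)_2: α=1, β=-1; u≡5, v≡1 (mod 8); ε(u)ε(v)=0·0, αω(v)=1·0, βω(u)=-1·1; sum ≡ 1  ⇒  -1.
(a,b)_37: α=0, u≡14; β=1, v≡8 (mod 37); (14|37)=-1, (8|37)=-1; sign (−1)^0·-1^1·-1^0 = -1.
(a,b)_11: α=1, u≡7; β=1, v≡10 (mod 11); (7|11)=-1, (10|11)=-1; sign (−1)^1·-1^1·-1^1 = -1.
(a,b)_31: α=1, u≡8; β=1, v≡27 (mod 31); (8|31)=+1, (27|31)=-1; sign (−1)^1·+1^1·-1^1 = +1.
Ram(-59334, -2195358) = {2, 3, 11, 29, 37, ∞}; no ℚ_2-point on the conic.

[2, 3, 11, 29, 37, inf]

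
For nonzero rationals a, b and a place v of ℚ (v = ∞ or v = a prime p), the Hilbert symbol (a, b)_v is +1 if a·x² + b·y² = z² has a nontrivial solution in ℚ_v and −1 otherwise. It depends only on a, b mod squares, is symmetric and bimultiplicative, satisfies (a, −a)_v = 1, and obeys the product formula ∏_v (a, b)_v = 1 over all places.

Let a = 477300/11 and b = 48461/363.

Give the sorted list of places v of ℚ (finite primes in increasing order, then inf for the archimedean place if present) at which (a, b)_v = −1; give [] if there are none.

[2, 3, 11, 23]

(a, b) ≡ (52503, 2967) mod (ℚ^×)²; places V = {2, 3, 5, 7, 11, 23, 37, 43, ∞}.
(a,b)_11: α=-1, u≡10; β=-2, v≡2 (mod 11); (10|11)=-1, (2|11)=-1; sign (−1)^0·-1^-2·-1^-1 = -1.
(a,b)_43: α=1, u≡24; β=1, v≡5 (mod 43); (24|43)=+1, (5|43)=-1; sign (−1)^1·+1^1·-1^1 = +1.
(a,b)_5: α=2, u≡2; β=0, v≡2 (mod 5); (2|5)=-1, (2|5)=-1; sign (−1)^0·-1^0·-1^2 = +1.
(a,b)_7: α=0, u≡3; β=2, v≡5 (mod 7); (3|7)=-1, (5|7)=-1; sign (−1)^0·-1^2·-1^0 = +1.
(a,b)_37: α=1, u≡19; β=0, v≡33 (mod 37); (19|37)=-1, (33|37)=+1; sign (−1)^0·-1^0·+1^1 = +1.
(a,b)_23: α=0, u≡15; β=1, v≡11 (mod 23); (15|23)=-1, (11|23)=-1; sign (−1)^0·-1^1·-1^0 = -1.
(a,b)_3: α=1, u≡2; β=-1, v≡2 (mod 3); (2|3)=-1, (2|3)=-1; sign (−1)^1·-1^-1·-1^1 = -1.
(a,b)_∞: sgn(52503)=+, sgn(2967)=+, so +1.
(a,b)_2: α=2, β=0; u≡7, v≡7 (mod 8); ε(u)ε(v)=1·1, αω(v)=2·0, βω(u)=0·0; sum ≡ 1  ⇒  -1.
Ram(52503, 2967) = {2, 3, 11, 23}; no ℚ_2-point on the conic.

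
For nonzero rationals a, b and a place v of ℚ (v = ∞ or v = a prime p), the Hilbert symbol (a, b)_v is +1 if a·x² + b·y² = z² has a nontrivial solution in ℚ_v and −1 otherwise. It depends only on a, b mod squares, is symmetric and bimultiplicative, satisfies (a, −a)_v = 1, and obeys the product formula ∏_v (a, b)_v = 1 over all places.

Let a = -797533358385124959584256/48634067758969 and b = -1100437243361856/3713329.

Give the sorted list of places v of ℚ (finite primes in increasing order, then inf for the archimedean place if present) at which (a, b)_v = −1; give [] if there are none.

[2, 29, 37, inf]

Mod squares: a ≡ -2109, b ≡ -61161. Check v ∈ {∞, 2, 3, 7, 11, 19, 23, 29, 37, 41, 47}.
v=11: a=11^-2·(≡4), b=11^0·(≡10) mod 11; (4|11)=+1, (10|11)=-1; (−1)^{-2·0·5}·(+1)^0·(-1)^-2 = +1.
v=3: a=3^9·(≡2), b=3^13·(≡1) mod 3; (2|3)=-1, (1|3)=+1; (−1)^{9·13·1}·(-1)^13·(+1)^9 = +1.
v=∞: -2109 < 0 and -61161 < 0  ⇒  (a,b)_∞ = -1.
v=29: a=29^2·(≡17), b=29^1·(≡21) mod 29; (17|29)=-1, (21|29)=-1; (−1)^{2·1·14}·(-1)^1·(-1)^2 = -1.
v=7: a=7^-2·(≡6), b=7^0·(≡5) mod 7; (6|7)=-1, (5|7)=-1; (−1)^{-2·0·3}·(-1)^0·(-1)^-2 = +1.
v=2: v_2(a)=18, v_2(b)=6; units ≡ 3, 7 (mod 8); ε·ε+αω+βω = 1·1+18·0+6·1 ≡ 1  ⇒  (a,b)_2 = -1.
v=23: a=23^2·(≡21), b=23^2·(≡7) mod 23; (21|23)=-1, (7|23)=-1; (−1)^{2·2·11}·(-1)^2·(-1)^2 = +1.
v=19: a=19^3·(≡14), b=19^1·(≡17) mod 19; (14|19)=-1, (17|19)=+1; (−1)^{3·1·9}·(-1)^1·(+1)^3 = +1.
v=41: a=41^-2·(≡16), b=41^-2·(≡19) mod 41; (16|41)=+1, (19|41)=-1; (−1)^{-2·-2·20}·(+1)^-2·(-1)^-2 = +1.
v=47: a=47^-4·(≡42), b=47^-2·(≡35) mod 47; (42|47)=+1, (35|47)=-1; (−1)^{-4·-2·23}·(+1)^-2·(-1)^-4 = +1.
v=37: a=37^3·(≡17), b=37^1·(≡1) mod 37; (17|37)=-1, (1|37)=+1; (−1)^{3·1·18}·(-1)^1·(+1)^3 = -1.
Ram(-2109, -61161) = {2, 29, 37, ∞}; no ℚ_2-point on the conic.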